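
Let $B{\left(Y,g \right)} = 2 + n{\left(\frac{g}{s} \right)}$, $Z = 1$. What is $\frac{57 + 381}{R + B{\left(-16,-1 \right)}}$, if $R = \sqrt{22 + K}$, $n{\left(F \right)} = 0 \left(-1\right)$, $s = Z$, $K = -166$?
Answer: $\frac{219}{37} - \frac{1314 i}{37} \approx 5.9189 - 35.513 i$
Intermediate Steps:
$s = 1$
$n{\left(F \right)} = 0$
$R = 12 i$ ($R = \sqrt{22 - 166} = \sqrt{-144} = 12 i \approx 12.0 i$)
$B{\left(Y,g \right)} = 2$ ($B{\left(Y,g \right)} = 2 + 0 = 2$)
$\frac{57 + 381}{R + B{\left(-16,-1 \right)}} = \frac{57 + 381}{12 i + 2} = \frac{438}{2 + 12 i} = 438 \frac{2 - 12 i}{148} = \frac{219 \left(2 - 12 i\right)}{74}$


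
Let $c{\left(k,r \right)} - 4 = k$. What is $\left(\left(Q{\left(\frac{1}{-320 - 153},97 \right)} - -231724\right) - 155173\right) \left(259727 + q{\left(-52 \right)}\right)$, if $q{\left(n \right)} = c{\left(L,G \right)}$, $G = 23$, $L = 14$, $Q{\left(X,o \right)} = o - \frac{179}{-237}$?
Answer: $\frac{4718464032475}{237} \approx 1.9909 \cdot 10^{10}$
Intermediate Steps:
$Q{\left(X,o \right)} = \frac{179}{237} + o$ ($Q{\left(X,o \right)} = o - 179 \left(- \frac{1}{237}\right) = o - - \frac{179}{237} = o + \frac{179}{237} = \frac{179}{237} + o$)
$c{\left(k,r \right)} = 4 + k$
$q{\left(n \right)} = 18$ ($q{\left(n \right)} = 4 + 14 = 18$)
$\left(\left(Q{\left(\frac{1}{-320 - 153},97 \right)} - -231724\right) - 155173\right) \left(259727 + q{\left(-52 \right)}\right) = \left(\left(\left(\frac{179}{237} + 97\right) - -231724\right) - 155173\right) \left(259727 + 18\right) = \left(\left(\frac{23168}{237} + 231724\right) - 155173\right) 259745 = \left(\frac{54941756}{237} - 155173\right) 259745 = \frac{18165755}{237} \cdot 259745 = \frac{4718464032475}{237}$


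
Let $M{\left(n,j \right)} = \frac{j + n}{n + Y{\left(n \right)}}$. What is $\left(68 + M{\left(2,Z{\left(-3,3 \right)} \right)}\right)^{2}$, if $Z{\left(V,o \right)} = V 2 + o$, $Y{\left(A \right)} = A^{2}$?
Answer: $\frac{165649}{36} \approx 4601.4$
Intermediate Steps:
$Z{\left(V,o \right)} = o + 2 V$ ($Z{\left(V,o \right)} = 2 V + o = o + 2 V$)
$M{\left(n,j \right)} = \frac{j + n}{n + n^{2}}$
$\left(68 + M{\left(2,Z{\left(-3,3 \right)} \right)}\right)^{2} = \left(68 + \frac{\left(3 + 2 \left(-3\right)\right) + 2}{2 \left(1 + 2\right)}\right)^{2} = \left(68 + \frac{\left(3 - 6\right) + 2}{2 \cdot 3}\right)^{2} = \left(68 + \frac{1}{2} \cdot \frac{1}{3} \left(-3 + 2\right)\right)^{2} = \left(68 + \frac{1}{2} \cdot \frac{1}{3} \left(-1\right)\right)^{2} = \left(68 - \frac{1}{6}\right)^{2} = \left(\frac{407}{6}\right)^{2} = \frac{165649}{36}$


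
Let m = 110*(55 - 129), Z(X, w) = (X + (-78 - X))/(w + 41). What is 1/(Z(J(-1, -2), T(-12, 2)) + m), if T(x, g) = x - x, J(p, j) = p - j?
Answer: -41/333818 ≈ -0.00012282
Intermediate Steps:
T(x, g) = 0
Z(X, w) = -78/(41 + w)
m = -8140 (m = 110*(-74) = -8140)
1/(Z(J(-1, -2), T(-12, 2)) + m) = 1/(-78/(41 + 0) - 8140) = 1/(-78/41 - 8140) = 1/(-333818/41) = -41/333818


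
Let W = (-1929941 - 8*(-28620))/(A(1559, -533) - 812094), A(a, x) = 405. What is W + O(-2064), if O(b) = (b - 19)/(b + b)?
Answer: 968044195/372294688 ≈ 2.6002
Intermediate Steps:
W = 1700981/811689 (W = (-1929941 - 8*(-28620))/(405 - 812094) = (-1929941 + 228960)/(-811689) = -1700981*(-1/811689) = 1700981/811689 ≈ 2.0956)
O(b) = (-19 + b)/(2*b) (O(b) = (-19 + b)/((2*b)) = (-19 + b)*(1/(2*b)) = (-19 + b)/(2*b))
W + O(-2064) = 1700981/811689 + (½)*(-19 - 2064)/(-2064) = 1700981/811689 + (½)*(-1/2064)*(-2083) = 1700981/811689 + 2083/4128 = 968044195/372294688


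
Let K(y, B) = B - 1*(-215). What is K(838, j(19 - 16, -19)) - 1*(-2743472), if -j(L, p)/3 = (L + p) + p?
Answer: 2743792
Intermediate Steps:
j(L, p) = -6*p - 3*L (j(L, p) = -3*((L + p) + p) = -3*(L + 2*p) = -6*p - 3*L)
K(y, B) = 215 + B (K(y, B) = B + 215 = 215 + B)
K(838, j(19 - 16, -19)) - 1*(-2743472) = (215 + (-6*(-19) - 3*(19 - 16))) - 1*(-2743472) = (215 + (114 - 3*3)) + 2743472 = (215 + (114 - 9)) + 2743472 = (215 + 105) + 2743472 = 320 + 2743472 = 2743792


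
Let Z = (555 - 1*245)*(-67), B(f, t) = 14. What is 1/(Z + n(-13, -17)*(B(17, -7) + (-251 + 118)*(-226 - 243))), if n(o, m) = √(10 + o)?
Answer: -20770/12109303543 - 62391*I*√3/12109303543 ≈ -1.7152e-6 - 8.9241e-6*I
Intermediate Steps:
Z = -20770 (Z = (555 - 245)*(-67) = 310*(-67) = -20770)
1/(Z + n(-13, -17)*(B(17, -7) + (-251 + 118)*(-226 - 243))) = 1/(-20770 + √(10 - 13)*(14 + (-251 + 118)*(-226 - 243))) = 1/(-20770 + √(-3)*(14 - 133*(-469))) = 1/(-20770 + (I*√3)*(14 + 62377)) = 1/(-20770 + (I*√3)*62391) = 1/(-20770 + 62391*I*√3)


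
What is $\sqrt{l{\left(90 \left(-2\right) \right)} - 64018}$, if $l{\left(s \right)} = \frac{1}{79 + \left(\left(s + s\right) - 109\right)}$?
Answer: $\frac{i \sqrt{9737138190}}{390} \approx 253.02 i$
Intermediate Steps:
$l{\left(s \right)} = \frac{1}{-30 + 2 s}$ ($l{\left(s \right)} = \frac{1}{79 + \left(2 s - 109\right)} = \frac{1}{79 + \left(-109 + 2 s\right)} = \frac{1}{-30 + 2 s}$)
$\sqrt{l{\left(90 \left(-2\right) \right)} - 64018} = \sqrt{\frac{1}{2 \left(-15 + 90 \left(-2\right)\right)} - 64018} = \sqrt{\frac{1}{2 \left(-15 - 180\right)} - 64018} = \sqrt{\frac{1}{2 \left(-195\right)} - 64018} = \sqrt{\frac{1}{2} \left(- \frac{1}{195}\right) - 64018} = \sqrt{- \frac{1}{390} - 64018} = \sqrt{- \frac{24967021}{390}} = \frac{i \sqrt{9737138190}}{390}$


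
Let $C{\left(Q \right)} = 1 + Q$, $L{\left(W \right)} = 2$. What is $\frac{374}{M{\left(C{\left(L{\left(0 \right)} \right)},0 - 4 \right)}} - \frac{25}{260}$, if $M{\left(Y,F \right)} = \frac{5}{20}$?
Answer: $\frac{77787}{52} \approx 1495.9$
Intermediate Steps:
$M{\left(Y,F \right)} = \frac{1}{4}$ ($M{\left(Y,F \right)} = 5 \cdot \frac{1}{20} = \frac{1}{4}$)
$\frac{374}{M{\left(C{\left(L{\left(0 \right)} \right)},0 - 4 \right)}} - \frac{25}{260} = 374 \frac{1}{\frac{1}{4}} - \frac{25}{260} = 374 \cdot 4 - \frac{5}{52} = 1496 - \frac{5}{52} = \frac{77787}{52}$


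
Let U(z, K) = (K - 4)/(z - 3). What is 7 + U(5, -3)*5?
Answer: -21/2 ≈ -10.500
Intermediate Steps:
U(z, K) = (-4 + K)/(-3 + z)
7 + U(5, -3)*5 = 7 + ((-4 - 3)/(-3 + 5))*5 = 7 + (-7/2)*5 = 7 + ((1/2)*(-7))*5 = 7 - 7/2*5 = 7 - 35/2 = -21/2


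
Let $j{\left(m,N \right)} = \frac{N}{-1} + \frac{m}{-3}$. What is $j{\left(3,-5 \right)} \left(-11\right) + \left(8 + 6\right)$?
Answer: $-30$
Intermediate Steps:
$j{\left(m,N \right)} = - N - \frac{m}{3}$ ($j{\left(m,N \right)} = N \left(-1\right) + m \left(- \frac{1}{3}\right) = - N - \frac{m}{3}$)
$j{\left(3,-5 \right)} \left(-11\right) + \left(8 + 6\right) = \left(\left(-1\right) \left(-5\right) - 1\right) \left(-11\right) + \left(8 + 6\right) = \left(5 - 1\right) \left(-11\right) + 14 = 4 \left(-11\right) + 14 = -44 + 14 = -30$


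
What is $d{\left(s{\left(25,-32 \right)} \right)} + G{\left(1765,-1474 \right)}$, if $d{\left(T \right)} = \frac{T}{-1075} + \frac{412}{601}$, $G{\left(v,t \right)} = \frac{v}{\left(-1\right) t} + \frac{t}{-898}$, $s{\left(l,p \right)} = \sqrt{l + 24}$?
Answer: $\frac{1504199003143}{427589232950} \approx 3.5179$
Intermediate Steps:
$s{\left(l,p \right)} = \sqrt{24 + l}$
$G{\left(v,t \right)} = - \frac{t}{898} - \frac{v}{t}$ ($G{\left(v,t \right)} = v \left(- \frac{1}{t}\right) + t \left(- \frac{1}{898}\right) = - \frac{v}{t} - \frac{t}{898} = - \frac{t}{898} - \frac{v}{t}$)
$d{\left(T \right)} = \frac{412}{601} - \frac{T}{1075}$ ($d{\left(T \right)} = T \left(- \frac{1}{1075}\right) + 412 \cdot \frac{1}{601} = - \frac{T}{1075} + \frac{412}{601} = \frac{412}{601} - \frac{T}{1075}$)
$d{\left(s{\left(25,-32 \right)} \right)} + G{\left(1765,-1474 \right)} = \left(\frac{412}{601} - \frac{\sqrt{24 + 25}}{1075}\right) - \left(- \frac{737}{449} + \frac{1765}{-1474}\right) = \left(\frac{412}{601} - \frac{\sqrt{49}}{1075}\right) + \left(\frac{737}{449} - 1765 \left(- \frac{1}{1474}\right)\right) = \left(\frac{412}{601} - \frac{7}{1075}\right) + \left(\frac{737}{449} + \frac{1765}{1474}\right) = \left(\frac{412}{601} - \frac{7}{1075}\right) + \frac{1878823}{661826} = \frac{438693}{646075} + \frac{1878823}{661826} = \frac{1504199003143}{427589232950}$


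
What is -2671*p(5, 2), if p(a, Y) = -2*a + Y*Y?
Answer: 16026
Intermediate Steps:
p(a, Y) = Y² - 2*a (p(a, Y) = -2*a + Y² = Y² - 2*a)
-2671*p(5, 2) = -2671*(2² - 2*5) = -2671*(4 - 10) = -2671*(-6) = 16026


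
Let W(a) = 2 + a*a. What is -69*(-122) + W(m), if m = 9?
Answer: 8501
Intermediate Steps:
W(a) = 2 + a²
-69*(-122) + W(m) = -69*(-122) + (2 + 9²) = 8418 + (2 + 81) = 8418 + 83 = 8501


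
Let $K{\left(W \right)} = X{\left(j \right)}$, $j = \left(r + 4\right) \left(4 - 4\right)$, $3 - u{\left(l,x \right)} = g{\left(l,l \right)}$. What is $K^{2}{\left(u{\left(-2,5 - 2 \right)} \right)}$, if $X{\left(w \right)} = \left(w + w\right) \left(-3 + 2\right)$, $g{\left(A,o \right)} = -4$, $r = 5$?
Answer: $0$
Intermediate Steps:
$u{\left(l,x \right)} = 7$ ($u{\left(l,x \right)} = 3 - -4 = 3 + 4 = 7$)
$j = 0$ ($j = \left(5 + 4\right) \left(4 - 4\right) = 9 \cdot 0 = 0$)
$X{\left(w \right)} = - 2 w$ ($X{\left(w \right)} = 2 w \left(-1\right) = - 2 w$)
$K{\left(W \right)} = 0$ ($K{\left(W \right)} = \left(-2\right) 0 = 0$)
$K^{2}{\left(u{\left(-2,5 - 2 \right)} \right)} = 0^{2} = 0$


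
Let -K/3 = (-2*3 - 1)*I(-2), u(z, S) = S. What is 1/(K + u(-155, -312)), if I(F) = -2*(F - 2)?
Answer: -1/144 ≈ -0.0069444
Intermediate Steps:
I(F) = 4 - 2*F (I(F) = -2*(-2 + F) = 4 - 2*F)
K = 168 (K = -3*(-2*3 - 1)*(4 - 2*(-2)) = -3*(-6 - 1)*(4 + 4) = -(-21)*8 = -3*(-56) = 168)
1/(K + u(-155, -312)) = 1/(168 - 312) = 1/(-144) = -1/144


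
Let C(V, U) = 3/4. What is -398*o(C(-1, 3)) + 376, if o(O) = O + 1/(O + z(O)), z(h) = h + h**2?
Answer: -7621/66 ≈ -115.47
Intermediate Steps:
C(V, U) = 3/4 (C(V, U) = 3*(1/4) = 3/4)
o(O) = O + 1/(O + O*(1 + O))
-398*o(C(-1, 3)) + 376 = -398*(1 + (3/4)**3 + 2*(3/4)**2)/(3/4*(2 + 3/4)) + 376 = -1592*(1 + 27/64 + 2*(9/16))/(3*11/4) + 376 = -1592*4*(1 + 27/64 + 9/8)/(3*11) + 376 = -1592*4*163/(3*11*64) + 376 = -398*163/132 + 376 = -32437/66 + 376 = -7621/66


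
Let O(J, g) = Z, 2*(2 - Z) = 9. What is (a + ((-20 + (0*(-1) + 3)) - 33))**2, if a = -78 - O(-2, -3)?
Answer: 63001/4 ≈ 15750.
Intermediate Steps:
Z = -5/2 (Z = 2 - 1/2*9 = 2 - 9/2 = -5/2 ≈ -2.5000)
O(J, g) = -5/2
a = -151/2 (a = -78 - 1*(-5/2) = -78 + 5/2 = -151/2 ≈ -75.500)
(a + ((-20 + (0*(-1) + 3)) - 33))**2 = (-151/2 + ((-20 + (0*(-1) + 3)) - 33))**2 = (-151/2 + ((-20 + (0 + 3)) - 33))**2 = (-151/2 + ((-20 + 3) - 33))**2 = (-151/2 + (-17 - 33))**2 = (-151/2 - 50)**2 = (-251/2)**2 = 63001/4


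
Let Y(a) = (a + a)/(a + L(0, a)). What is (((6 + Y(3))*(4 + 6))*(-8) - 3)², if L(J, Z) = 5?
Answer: 294849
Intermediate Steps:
Y(a) = 2*a/(5 + a) (Y(a) = (a + a)/(a + 5) = (2*a)/(5 + a) = 2*a/(5 + a))
(((6 + Y(3))*(4 + 6))*(-8) - 3)² = (((6 + 2*3/(5 + 3))*(4 + 6))*(-8) - 3)² = (((6 + 2*3/8)*10)*(-8) - 3)² = (((6 + 2*3*(⅛))*10)*(-8) - 3)² = (((6 + ¾)*10)*(-8) - 3)² = (((27/4)*10)*(-8) - 3)² = ((135/2)*(-8) - 3)² = (-540 - 3)² = (-543)² = 294849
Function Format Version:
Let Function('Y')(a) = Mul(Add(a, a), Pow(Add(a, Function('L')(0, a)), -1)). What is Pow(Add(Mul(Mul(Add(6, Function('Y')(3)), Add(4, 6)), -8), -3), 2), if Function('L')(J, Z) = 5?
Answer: 294849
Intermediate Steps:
Function('Y')(a) = Mul(2, a, Pow(Add(5, a), -1)) (Function('Y')(a) = Mul(Add(a, a), Pow(Add(a, 5), -1)) = Mul(Mul(2, a), Pow(Add(5, a), -1)) = Mul(2, a, Pow(Add(5, a), -1)))
Pow(Add(Mul(Mul(Add(6, Function('Y')(3)), Add(4, 6)), -8), -3), 2) = Pow(Add(Mul(Mul(Add(6, Mul(2, 3, Pow(Add(5, 3), -1))), Add(4, 6)), -8), -3), 2) = Pow(Add(Mul(Mul(Add(6, Mul(2, 3, Pow(8, -1))), 10), -8), -3), 2) = Pow(Add(Mul(Mul(Add(6, Mul(2, 3, Rational(1, 8))), 10), -8), -3), 2) = Pow(Add(Mul(Mul(Add(6, Rational(3, 4)), 10), -8), -3), 2) = Pow(Add(Mul(Mul(Rational(27, 4), 10), -8), -3), 2) = Pow(Add(Mul(Rational(135, 2), -8), -3), 2) = Pow(Add(-540, -3), 2) = Pow(-543, 2) = 294849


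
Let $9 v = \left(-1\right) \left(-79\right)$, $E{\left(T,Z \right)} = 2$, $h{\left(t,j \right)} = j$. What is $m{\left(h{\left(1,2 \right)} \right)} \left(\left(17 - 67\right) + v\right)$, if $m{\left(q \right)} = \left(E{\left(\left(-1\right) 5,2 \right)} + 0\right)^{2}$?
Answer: $- \frac{1484}{9} \approx -164.89$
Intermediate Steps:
$v = \frac{79}{9}$ ($v = \frac{\left(-1\right) \left(-79\right)}{9} = \frac{1}{9} \cdot 79 = \frac{79}{9} \approx 8.7778$)
$m{\left(q \right)} = 4$ ($m{\left(q \right)} = \left(2 + 0\right)^{2} = 2^{2} = 4$)
$m{\left(h{\left(1,2 \right)} \right)} \left(\left(17 - 67\right) + v\right) = 4 \left(\left(17 - 67\right) + \frac{79}{9}\right) = 4 \left(-50 + \frac{79}{9}\right) = 4 \left(- \frac{371}{9}\right) = - \frac{1484}{9}$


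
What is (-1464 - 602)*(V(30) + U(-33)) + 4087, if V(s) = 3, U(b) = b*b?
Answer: -2251985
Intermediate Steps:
U(b) = b²
(-1464 - 602)*(V(30) + U(-33)) + 4087 = (-1464 - 602)*(3 + (-33)²) + 4087 = -2066*(3 + 1089) + 4087 = -2066*1092 + 4087 = -2256072 + 4087 = -2251985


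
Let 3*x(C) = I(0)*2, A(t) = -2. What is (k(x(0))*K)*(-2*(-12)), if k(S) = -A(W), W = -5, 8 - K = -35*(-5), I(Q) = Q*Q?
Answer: -8016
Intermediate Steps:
I(Q) = Q²
K = -167 (K = 8 - (-35)*(-5) = 8 - 1*175 = 8 - 175 = -167)
x(C) = 0 (x(C) = (0²*2)/3 = (0*2)/3 = (⅓)*0 = 0)
k(S) = 2 (k(S) = -1*(-2) = 2)
(k(x(0))*K)*(-2*(-12)) = (2*(-167))*(-2*(-12)) = -334*24 = -8016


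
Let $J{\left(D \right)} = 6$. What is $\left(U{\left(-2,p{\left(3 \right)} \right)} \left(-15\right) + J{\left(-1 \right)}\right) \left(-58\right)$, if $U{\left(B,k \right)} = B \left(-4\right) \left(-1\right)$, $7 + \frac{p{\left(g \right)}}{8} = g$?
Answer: $-7308$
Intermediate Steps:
$p{\left(g \right)} = -56 + 8 g$
$U{\left(B,k \right)} = 4 B$ ($U{\left(B,k \right)} = - 4 B \left(-1\right) = 4 B$)
$\left(U{\left(-2,p{\left(3 \right)} \right)} \left(-15\right) + J{\left(-1 \right)}\right) \left(-58\right) = \left(4 \left(-2\right) \left(-15\right) + 6\right) \left(-58\right) = \left(\left(-8\right) \left(-15\right) + 6\right) \left(-58\right) = \left(120 + 6\right) \left(-58\right) = 126 \left(-58\right) = -7308$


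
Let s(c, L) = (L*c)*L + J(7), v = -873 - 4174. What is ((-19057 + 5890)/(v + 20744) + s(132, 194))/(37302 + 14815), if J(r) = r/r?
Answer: 7089267734/74370959 ≈ 95.323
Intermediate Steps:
J(r) = 1
v = -5047
s(c, L) = 1 + c*L² (s(c, L) = (L*c)*L + 1 = c*L² + 1 = 1 + c*L²)
((-19057 + 5890)/(v + 20744) + s(132, 194))/(37302 + 14815) = ((-19057 + 5890)/(-5047 + 20744) + (1 + 132*194²))/(37302 + 14815) = (-13167/15697 + (1 + 132*37636))/52117 = (-13167*1/15697 + (1 + 4967952))*(1/52117) = (-1197/1427 + 4967953)*(1/52117) = (7089267734/1427)*(1/52117) = 7089267734/74370959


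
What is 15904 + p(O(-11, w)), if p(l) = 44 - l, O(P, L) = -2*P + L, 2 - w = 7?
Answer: 15931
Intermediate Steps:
w = -5 (w = 2 - 1*7 = 2 - 7 = -5)
O(P, L) = L - 2*P
15904 + p(O(-11, w)) = 15904 + (44 - (-5 - 2*(-11))) = 15904 + (44 - (-5 + 22)) = 15904 + (44 - 1*17) = 15904 + (44 - 17) = 15904 + 27 = 15931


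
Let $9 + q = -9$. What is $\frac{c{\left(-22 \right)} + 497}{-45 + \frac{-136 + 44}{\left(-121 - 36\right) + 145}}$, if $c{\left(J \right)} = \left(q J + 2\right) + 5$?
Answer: $- \frac{675}{28} \approx -24.107$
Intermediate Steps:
$q = -18$ ($q = -9 - 9 = -18$)
$c{\left(J \right)} = 7 - 18 J$ ($c{\left(J \right)} = \left(- 18 J + 2\right) + 5 = \left(2 - 18 J\right) + 5 = 7 - 18 J$)
$\frac{c{\left(-22 \right)} + 497}{-45 + \frac{-136 + 44}{\left(-121 - 36\right) + 145}} = \frac{\left(7 - -396\right) + 497}{-45 + \frac{-136 + 44}{\left(-121 - 36\right) + 145}} = \frac{\left(7 + 396\right) + 497}{-45 - \frac{92}{-157 + 145}} = \frac{403 + 497}{-45 - \frac{92}{-12}} = \frac{900}{-45 - - \frac{23}{3}} = \frac{900}{-45 + \frac{23}{3}} = \frac{900}{- \frac{112}{3}} = 900 \left(- \frac{3}{112}\right) = - \frac{675}{28}$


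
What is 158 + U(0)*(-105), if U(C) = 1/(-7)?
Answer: 173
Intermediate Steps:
U(C) = -1/7
158 + U(0)*(-105) = 158 - 1/7*(-105) = 158 + 15 = 173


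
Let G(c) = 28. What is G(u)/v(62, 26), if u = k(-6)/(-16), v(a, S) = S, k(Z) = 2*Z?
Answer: 14/13 ≈ 1.0769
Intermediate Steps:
u = ¾ (u = (2*(-6))/(-16) = -12*(-1/16) = ¾ ≈ 0.75000)
G(u)/v(62, 26) = 28/26 = 28*(1/26) = 14/13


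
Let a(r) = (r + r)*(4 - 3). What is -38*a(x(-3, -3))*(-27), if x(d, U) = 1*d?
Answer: -6156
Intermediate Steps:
x(d, U) = d
a(r) = 2*r (a(r) = (2*r)*1 = 2*r)
-38*a(x(-3, -3))*(-27) = -76*(-3)*(-27) = -38*(-6)*(-27) = 228*(-27) = -6156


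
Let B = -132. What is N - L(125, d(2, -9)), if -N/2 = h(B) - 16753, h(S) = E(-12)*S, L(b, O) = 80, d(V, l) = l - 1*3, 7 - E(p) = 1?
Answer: 35010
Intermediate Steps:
E(p) = 6 (E(p) = 7 - 1*1 = 7 - 1 = 6)
d(V, l) = -3 + l (d(V, l) = l - 3 = -3 + l)
h(S) = 6*S
N = 35090 (N = -2*(6*(-132) - 16753) = -2*(-792 - 16753) = -2*(-17545) = 35090)
N - L(125, d(2, -9)) = 35090 - 1*80 = 35090 - 80 = 35010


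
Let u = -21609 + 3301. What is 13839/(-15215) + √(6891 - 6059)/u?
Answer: -13839/15215 - 2*√13/4577 ≈ -0.91114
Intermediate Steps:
u = -18308
13839/(-15215) + √(6891 - 6059)/u = 13839/(-15215) + √(6891 - 6059)/(-18308) = 13839*(-1/15215) + √832*(-1/18308) = -13839/15215 + (8*√13)*(-1/18308) = -13839/15215 - 2*√13/4577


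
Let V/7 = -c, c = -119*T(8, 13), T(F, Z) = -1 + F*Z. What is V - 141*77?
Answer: 74942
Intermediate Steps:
c = -12257 (c = -119*(-1 + 8*13) = -119*(-1 + 104) = -119*103 = -12257)
V = 85799 (V = 7*(-1*(-12257)) = 7*12257 = 85799)
V - 141*77 = 85799 - 141*77 = 85799 - 1*10857 = 85799 - 10857 = 74942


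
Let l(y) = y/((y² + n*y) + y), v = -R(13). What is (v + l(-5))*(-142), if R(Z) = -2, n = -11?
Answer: -4118/15 ≈ -274.53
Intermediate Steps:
v = 2 (v = -1*(-2) = 2)
l(y) = y/(y² - 10*y) (l(y) = y/((y² - 11*y) + y) = y/(y² - 10*y))
(v + l(-5))*(-142) = (2 + 1/(-10 - 5))*(-142) = (2 + 1/(-15))*(-142) = (2 - 1/15)*(-142) = (29/15)*(-142) = -4118/15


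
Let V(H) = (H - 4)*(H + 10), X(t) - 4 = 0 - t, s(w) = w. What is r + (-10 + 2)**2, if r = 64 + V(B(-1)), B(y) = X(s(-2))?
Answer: 160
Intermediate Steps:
X(t) = 4 - t (X(t) = 4 + (0 - t) = 4 - t)
B(y) = 6 (B(y) = 4 - 1*(-2) = 4 + 2 = 6)
V(H) = (-4 + H)*(10 + H)
r = 96 (r = 64 + (-40 + 6**2 + 6*6) = 64 + (-40 + 36 + 36) = 64 + 32 = 96)
r + (-10 + 2)**2 = 96 + (-10 + 2)**2 = 96 + (-8)**2 = 96 + 64 = 160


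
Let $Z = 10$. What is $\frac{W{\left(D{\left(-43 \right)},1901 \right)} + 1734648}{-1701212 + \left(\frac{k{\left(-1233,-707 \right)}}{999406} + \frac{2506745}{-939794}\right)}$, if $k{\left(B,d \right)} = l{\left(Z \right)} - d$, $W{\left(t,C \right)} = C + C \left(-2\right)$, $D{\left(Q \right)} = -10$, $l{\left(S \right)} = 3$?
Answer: $- \frac{813728974764466954}{798920827175762449} \approx -1.0185$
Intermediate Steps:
$W{\left(t,C \right)} = - C$ ($W{\left(t,C \right)} = C - 2 C = - C$)
$k{\left(B,d \right)} = 3 - d$
$\frac{W{\left(D{\left(-43 \right)},1901 \right)} + 1734648}{-1701212 + \left(\frac{k{\left(-1233,-707 \right)}}{999406} + \frac{2506745}{-939794}\right)} = \frac{\left(-1\right) 1901 + 1734648}{-1701212 + \left(\frac{3 - -707}{999406} + \frac{2506745}{-939794}\right)} = \frac{-1901 + 1734648}{-1701212 + \left(\left(3 + 707\right) \frac{1}{999406} + 2506745 \left(- \frac{1}{939794}\right)\right)} = \frac{1732747}{-1701212 + \left(710 \cdot \frac{1}{999406} - \frac{2506745}{939794}\right)} = \frac{1732747}{-1701212 + \left(\frac{355}{499703} - \frac{2506745}{939794}\right)} = \frac{1732747}{-1701212 - \frac{1252294369865}{469617881182}} = \frac{1732747}{- \frac{798920827175762449}{469617881182}} = 1732747 \left(- \frac{469617881182}{798920827175762449}\right) = - \frac{813728974764466954}{798920827175762449}$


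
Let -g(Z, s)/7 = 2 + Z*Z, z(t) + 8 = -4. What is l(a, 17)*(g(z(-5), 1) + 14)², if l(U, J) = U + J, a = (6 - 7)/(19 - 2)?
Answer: 292626432/17 ≈ 1.7213e+7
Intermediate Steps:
z(t) = -12 (z(t) = -8 - 4 = -12)
a = -1/17 ≈ -0.058824
g(Z, s) = -14 - 7*Z² (g(Z, s) = -7*(2 + Z*Z) = -7*(2 + Z²) = -14 - 7*Z²)
l(U, J) = J + U
l(a, 17)*(g(z(-5), 1) + 14)² = (17 - 1/17)*((-14 - 7*(-12)²) + 14)² = 288*((-14 - 7*144) + 14)²/17 = 288*((-14 - 1008) + 14)²/17 = 288*(-1022 + 14)²/17 = (288/17)*(-1008)² = (288/17)*1016064 = 292626432/17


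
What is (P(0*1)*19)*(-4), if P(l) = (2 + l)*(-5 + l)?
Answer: 760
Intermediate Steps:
P(l) = (-5 + l)*(2 + l)
(P(0*1)*19)*(-4) = ((-10 + (0*1)² - 0)*19)*(-4) = ((-10 + 0² - 3*0)*19)*(-4) = ((-10 + 0 + 0)*19)*(-4) = -10*19*(-4) = -190*(-4) = 760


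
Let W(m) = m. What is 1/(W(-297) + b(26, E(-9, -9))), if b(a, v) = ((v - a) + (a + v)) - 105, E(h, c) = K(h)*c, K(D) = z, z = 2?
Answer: -1/438 ≈ -0.0022831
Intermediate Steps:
K(D) = 2
E(h, c) = 2*c
b(a, v) = -105 + 2*v (b(a, v) = 2*v - 105 = -105 + 2*v)
1/(W(-297) + b(26, E(-9, -9))) = 1/(-297 + (-105 + 2*(2*(-9)))) = 1/(-297 + (-105 + 2*(-18))) = 1/(-297 + (-105 - 36)) = 1/(-297 - 141) = 1/(-438) = -1/438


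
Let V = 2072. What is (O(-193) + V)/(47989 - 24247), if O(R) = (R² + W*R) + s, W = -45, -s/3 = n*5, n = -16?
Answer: 8041/3957 ≈ 2.0321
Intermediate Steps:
s = 240 (s = -(-48)*5 = -3*(-80) = 240)
O(R) = 240 + R² - 45*R (O(R) = (R² - 45*R) + 240 = 240 + R² - 45*R)
(O(-193) + V)/(47989 - 24247) = ((240 + (-193)² - 45*(-193)) + 2072)/(47989 - 24247) = ((240 + 37249 + 8685) + 2072)/23742 = (46174 + 2072)*(1/23742) = 48246*(1/23742) = 8041/3957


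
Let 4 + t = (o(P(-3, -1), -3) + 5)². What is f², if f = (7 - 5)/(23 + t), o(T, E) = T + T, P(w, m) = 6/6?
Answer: 1/1156 ≈ 0.00086505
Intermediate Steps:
P(w, m) = 1 (P(w, m) = 6*(⅙) = 1)
o(T, E) = 2*T
t = 45 (t = -4 + (2*1 + 5)² = -4 + (2 + 5)² = -4 + 7² = -4 + 49 = 45)
f = 1/34 (f = (7 - 5)/(23 + 45) = 2/68 = 2*(1/68) = 1/34 ≈ 0.029412)
f² = (1/34)² = 1/1156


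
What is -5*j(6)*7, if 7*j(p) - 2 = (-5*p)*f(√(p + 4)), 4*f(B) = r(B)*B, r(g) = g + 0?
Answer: 365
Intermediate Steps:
r(g) = g
f(B) = B²/4 (f(B) = (B*B)/4 = B²/4)
j(p) = 2/7 - 5*p*(1 + p/4)/7 (j(p) = 2/7 + ((-5*p)*((√(p + 4))²/4))/7 = 2/7 + ((-5*p)*((√(4 + p))²/4))/7 = 2/7 + ((-5*p)*((4 + p)/4))/7 = 2/7 + ((-5*p)*(1 + p/4))/7 = 2/7 + (-5*p*(1 + p/4))/7 = 2/7 - 5*p*(1 + p/4)/7)
-5*j(6)*7 = -5*(2/7 - 5/28*6*(4 + 6))*7 = -5*(2/7 - 5/28*6*10)*7 = -5*(2/7 - 75/7)*7 = -5*(-73/7)*7 = (365/7)*7 = 365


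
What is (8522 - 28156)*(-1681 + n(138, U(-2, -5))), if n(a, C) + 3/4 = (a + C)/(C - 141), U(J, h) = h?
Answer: 4823455329/146 ≈ 3.3037e+7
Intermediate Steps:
n(a, C) = -3/4 + (C + a)/(-141 + C) (n(a, C) = -3/4 + (a + C)/(C - 141) = -3/4 + (C + a)/(-141 + C))
(8522 - 28156)*(-1681 + n(138, U(-2, -5))) = (8522 - 28156)*(-1681 + (423 - 5 + 4*138)/(4*(-141 - 5))) = -19634*(-1681 + (1/4)*(423 - 5 + 552)/(-146)) = -19634*(-1681 + (1/4)*(-1/146)*970) = -19634*(-1681 - 485/292) = -19634*(-491337/292) = 4823455329/146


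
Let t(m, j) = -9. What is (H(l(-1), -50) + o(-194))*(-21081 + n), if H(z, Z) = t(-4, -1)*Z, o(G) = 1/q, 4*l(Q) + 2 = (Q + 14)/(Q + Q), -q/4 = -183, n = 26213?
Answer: 422621483/183 ≈ 2.3094e+6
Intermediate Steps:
q = 732 (q = -4*(-183) = 732)
l(Q) = -1/2 + (14 + Q)/(8*Q) (l(Q) = -1/2 + ((Q + 14)/(Q + Q))/4 = -1/2 + ((14 + Q)/((2*Q)))/4 = -1/2 + ((14 + Q)*(1/(2*Q)))/4 = -1/2 + ((14 + Q)/(2*Q))/4 = -1/2 + (14 + Q)/(8*Q))
o(G) = 1/732
H(z, Z) = -9*Z
(H(l(-1), -50) + o(-194))*(-21081 + n) = (-9*(-50) + 1/732)*(-21081 + 26213) = (450 + 1/732)*5132 = (329401/732)*5132 = 422621483/183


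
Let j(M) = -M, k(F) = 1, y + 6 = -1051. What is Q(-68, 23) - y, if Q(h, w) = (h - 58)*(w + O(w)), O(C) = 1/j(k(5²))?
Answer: -1715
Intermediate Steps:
y = -1057 (y = -6 - 1051 = -1057)
O(C) = -1 (O(C) = 1/(-1*1) = 1/(-1) = -1)
Q(h, w) = (-1 + w)*(-58 + h) (Q(h, w) = (h - 58)*(w - 1) = (-58 + h)*(-1 + w) = (-1 + w)*(-58 + h))
Q(-68, 23) - y = (58 - 1*(-68) - 58*23 - 68*23) - 1*(-1057) = (58 + 68 - 1334 - 1564) + 1057 = -2772 + 1057 = -1715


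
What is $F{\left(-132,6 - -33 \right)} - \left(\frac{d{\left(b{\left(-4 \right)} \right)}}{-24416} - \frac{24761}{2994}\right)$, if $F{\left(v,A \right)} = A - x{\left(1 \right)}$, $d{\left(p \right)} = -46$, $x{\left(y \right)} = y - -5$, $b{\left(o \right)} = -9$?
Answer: $\frac{754194121}{18275376} \approx 41.268$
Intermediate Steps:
$x{\left(y \right)} = 5 + y$ ($x{\left(y \right)} = y + 5 = 5 + y$)
$F{\left(v,A \right)} = -6 + A$ ($F{\left(v,A \right)} = A - \left(5 + 1\right) = A - 6 = -6 + A$)
$F{\left(-132,6 - -33 \right)} - \left(\frac{d{\left(b{\left(-4 \right)} \right)}}{-24416} - \frac{24761}{2994}\right) = \left(-6 + \left(6 - -33\right)\right) - \left(- \frac{46}{-24416} - \frac{24761}{2994}\right) = \left(-6 + \left(6 + 33\right)\right) - \left(\left(-46\right) \left(- \frac{1}{24416}\right) - \frac{24761}{2994}\right) = \left(-6 + 39\right) - \left(\frac{23}{12208} - \frac{24761}{2994}\right) = 33 - - \frac{151106713}{18275376} = 33 + \frac{151106713}{18275376} = \frac{754194121}{18275376}$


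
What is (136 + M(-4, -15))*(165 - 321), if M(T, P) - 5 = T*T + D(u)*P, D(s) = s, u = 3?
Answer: -17472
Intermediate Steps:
M(T, P) = 5 + T**2 + 3*P (M(T, P) = 5 + (T*T + 3*P) = 5 + (T**2 + 3*P) = 5 + T**2 + 3*P)
(136 + M(-4, -15))*(165 - 321) = (136 + (5 + (-4)**2 + 3*(-15)))*(165 - 321) = (136 + (5 + 16 - 45))*(-156) = (136 - 24)*(-156) = 112*(-156) = -17472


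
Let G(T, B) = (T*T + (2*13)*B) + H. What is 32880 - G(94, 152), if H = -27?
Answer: 20119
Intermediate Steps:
G(T, B) = -27 + T**2 + 26*B (G(T, B) = (T*T + (2*13)*B) - 27 = (T**2 + 26*B) - 27 = -27 + T**2 + 26*B)
32880 - G(94, 152) = 32880 - (-27 + 94**2 + 26*152) = 32880 - (-27 + 8836 + 3952) = 32880 - 1*12761 = 32880 - 12761 = 20119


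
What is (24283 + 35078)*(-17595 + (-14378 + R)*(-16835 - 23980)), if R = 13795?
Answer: 1411459145550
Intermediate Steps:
(24283 + 35078)*(-17595 + (-14378 + R)*(-16835 - 23980)) = (24283 + 35078)*(-17595 + (-14378 + 13795)*(-16835 - 23980)) = 59361*(-17595 - 583*(-40815)) = 59361*(-17595 + 23795145) = 59361*23777550 = 1411459145550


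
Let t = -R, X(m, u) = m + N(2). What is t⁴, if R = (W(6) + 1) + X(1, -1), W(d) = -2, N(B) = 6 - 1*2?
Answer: 256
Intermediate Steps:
N(B) = 4 (N(B) = 6 - 2 = 4)
X(m, u) = 4 + m (X(m, u) = m + 4 = 4 + m)
R = 4 (R = (-2 + 1) + (4 + 1) = -1 + 5 = 4)
t = -4 (t = -1*4 = -4)
t⁴ = (-4)⁴ = 256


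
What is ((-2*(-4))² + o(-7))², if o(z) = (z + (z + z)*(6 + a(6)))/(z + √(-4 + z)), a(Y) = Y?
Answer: (79744*√11 + 343073*I)/(2*(7*√11 + 19*I)) ≈ 7032.6 + 1633.2*I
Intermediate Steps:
o(z) = 25*z/(z + √(-4 + z)) (o(z) = (z + (z + z)*(6 + 6))/(z + √(-4 + z)) = (z + (2*z)*12)/(z + √(-4 + z)) = (z + 24*z)/(z + √(-4 + z)) = (25*z)/(z + √(-4 + z)) = 25*z/(z + √(-4 + z)))
((-2*(-4))² + o(-7))² = ((-2*(-4))² + 25*(-7)/(-7 + √(-4 - 7)))² = (8² + 25*(-7)/(-7 + √(-11)))² = (64 + 25*(-7)/(-7 + I*√11))² = (64 - 175/(-7 + I*√11))²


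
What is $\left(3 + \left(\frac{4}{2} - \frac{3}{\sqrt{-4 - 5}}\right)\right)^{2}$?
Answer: $\left(5 + i\right)^{2} \approx 24.0 + 10.0 i$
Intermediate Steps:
$\left(3 + \left(\frac{4}{2} - \frac{3}{\sqrt{-4 - 5}}\right)\right)^{2} = \left(3 + \left(4 \cdot \frac{1}{2} - \frac{3}{\sqrt{-9}}\right)\right)^{2} = \left(3 + \left(2 - \frac{3}{3 i}\right)\right)^{2} = \left(3 + \left(2 - 3 \left(- \frac{i}{3}\right)\right)\right)^{2} = \left(3 + \left(2 + i\right)\right)^{2} = \left(5 + i\right)^{2}$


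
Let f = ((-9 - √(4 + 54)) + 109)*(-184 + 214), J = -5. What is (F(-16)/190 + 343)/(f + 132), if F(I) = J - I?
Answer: 195543/1775740 + 21727*√58/20598584 ≈ 0.11815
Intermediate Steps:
F(I) = -5 - I
f = 3000 - 30*√58 (f = ((-9 - √58) + 109)*30 = (100 - √58)*30 = 3000 - 30*√58 ≈ 2771.5)
(F(-16)/190 + 343)/(f + 132) = ((-5 - 1*(-16))/190 + 343)/((3000 - 30*√58) + 132) = ((-5 + 16)*(1/190) + 343)/(3132 - 30*√58) = (11*(1/190) + 343)/(3132 - 30*√58) = (11/190 + 343)/(3132 - 30*√58) = 65181/(190*(3132 - 30*√58))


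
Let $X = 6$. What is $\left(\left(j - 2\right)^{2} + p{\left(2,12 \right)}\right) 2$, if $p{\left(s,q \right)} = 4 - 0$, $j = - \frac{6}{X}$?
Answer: $26$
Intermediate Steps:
$j = -1$ ($j = - \frac{6}{6} = \left(-6\right) \frac{1}{6} = -1$)
$p{\left(s,q \right)} = 4$ ($p{\left(s,q \right)} = 4 + 0 = 4$)
$\left(\left(j - 2\right)^{2} + p{\left(2,12 \right)}\right) 2 = \left(\left(-1 - 2\right)^{2} + 4\right) 2 = \left(\left(-3\right)^{2} + 4\right) 2 = \left(9 + 4\right) 2 = 13 \cdot 2 = 26$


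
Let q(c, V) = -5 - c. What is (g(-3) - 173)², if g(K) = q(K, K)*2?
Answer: 31329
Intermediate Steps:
g(K) = -10 - 2*K (g(K) = (-5 - K)*2 = -10 - 2*K)
(g(-3) - 173)² = ((-10 - 2*(-3)) - 173)² = ((-10 + 6) - 173)² = (-4 - 173)² = (-177)² = 31329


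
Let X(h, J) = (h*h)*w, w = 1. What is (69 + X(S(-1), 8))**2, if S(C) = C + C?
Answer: 5329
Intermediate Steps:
S(C) = 2*C
X(h, J) = h**2 (X(h, J) = (h*h)*1 = h**2*1 = h**2)
(69 + X(S(-1), 8))**2 = (69 + (2*(-1))**2)**2 = (69 + (-2)**2)**2 = (69 + 4)**2 = 73**2 = 5329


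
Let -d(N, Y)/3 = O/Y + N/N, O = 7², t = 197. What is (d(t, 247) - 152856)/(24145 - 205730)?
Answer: 7551264/8970299 ≈ 0.84181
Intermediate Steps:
O = 49
d(N, Y) = -3 - 147/Y (d(N, Y) = -3*(49/Y + N/N) = -3*(49/Y + 1) = -3*(1 + 49/Y) = -3 - 147/Y)
(d(t, 247) - 152856)/(24145 - 205730) = ((-3 - 147/247) - 152856)/(24145 - 205730) = ((-3 - 147*1/247) - 152856)/(-181585) = ((-3 - 147/247) - 152856)*(-1/181585) = (-888/247 - 152856)*(-1/181585) = -37756320/247*(-1/181585) = 7551264/8970299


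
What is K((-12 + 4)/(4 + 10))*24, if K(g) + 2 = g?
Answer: -432/7 ≈ -61.714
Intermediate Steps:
K(g) = -2 + g
K((-12 + 4)/(4 + 10))*24 = (-2 + (-12 + 4)/(4 + 10))*24 = (-2 - 8/14)*24 = (-2 - 8*1/14)*24 = (-2 - 4/7)*24 = -18/7*24 = -432/7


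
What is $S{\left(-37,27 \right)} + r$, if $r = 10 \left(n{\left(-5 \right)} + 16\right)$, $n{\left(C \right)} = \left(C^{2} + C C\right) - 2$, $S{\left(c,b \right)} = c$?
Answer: $603$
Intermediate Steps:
$n{\left(C \right)} = -2 + 2 C^{2}$ ($n{\left(C \right)} = \left(C^{2} + C^{2}\right) - 2 = 2 C^{2} - 2 = -2 + 2 C^{2}$)
$r = 640$ ($r = 10 \left(\left(-2 + 2 \left(-5\right)^{2}\right) + 16\right) = 10 \left(\left(-2 + 2 \cdot 25\right) + 16\right) = 10 \left(\left(-2 + 50\right) + 16\right) = 10 \left(48 + 16\right) = 10 \cdot 64 = 640$)
$S{\left(-37,27 \right)} + r = -37 + 640 = 603$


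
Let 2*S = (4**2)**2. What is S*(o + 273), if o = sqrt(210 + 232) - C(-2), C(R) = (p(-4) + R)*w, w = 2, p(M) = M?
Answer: 36480 + 128*sqrt(442) ≈ 39171.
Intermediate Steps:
C(R) = -8 + 2*R (C(R) = (-4 + R)*2 = -8 + 2*R)
S = 128 (S = (4**2)**2/2 = (1/2)*16**2 = (1/2)*256 = 128)
o = 12 + sqrt(442) (o = sqrt(210 + 232) - (-8 + 2*(-2)) = sqrt(442) - (-8 - 4) = sqrt(442) - 1*(-12) = sqrt(442) + 12 = 12 + sqrt(442) ≈ 33.024)
S*(o + 273) = 128*((12 + sqrt(442)) + 273) = 128*(285 + sqrt(442)) = 36480 + 128*sqrt(442)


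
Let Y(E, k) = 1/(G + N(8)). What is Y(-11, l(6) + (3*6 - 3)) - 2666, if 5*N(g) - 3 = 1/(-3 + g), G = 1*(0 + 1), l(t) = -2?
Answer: -109281/41 ≈ -2665.4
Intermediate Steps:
G = 1 (G = 1*1 = 1)
N(g) = ⅗ + 1/(5*(-3 + g))
Y(E, k) = 25/41 (Y(E, k) = 1/(1 + (-8 + 3*8)/(5*(-3 + 8))) = 1/(1 + (⅕)*(-8 + 24)/5) = 1/(1 + (⅕)*(⅕)*16) = 1/(1 + 16/25) = 1/(41/25) = 25/41)
Y(-11, l(6) + (3*6 - 3)) - 2666 = 25/41 - 2666 = -109281/41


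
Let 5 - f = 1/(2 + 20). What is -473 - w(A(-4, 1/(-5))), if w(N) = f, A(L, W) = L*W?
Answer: -10515/22 ≈ -477.95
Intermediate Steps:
f = 109/22 (f = 5 - 1/(2 + 20) = 5 - 1/22 = 109/22 ≈ 4.9545)
w(N) = 109/22
-473 - w(A(-4, 1/(-5))) = -473 - 1*109/22 = -473 - 109/22 = -10515/22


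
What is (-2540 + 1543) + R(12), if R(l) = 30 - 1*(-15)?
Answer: -952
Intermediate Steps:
R(l) = 45 (R(l) = 30 + 15 = 45)
(-2540 + 1543) + R(12) = (-2540 + 1543) + 45 = -997 + 45 = -952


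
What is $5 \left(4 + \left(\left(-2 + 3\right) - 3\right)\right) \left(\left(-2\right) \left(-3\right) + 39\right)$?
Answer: $450$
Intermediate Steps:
$5 \left(4 + \left(\left(-2 + 3\right) - 3\right)\right) \left(\left(-2\right) \left(-3\right) + 39\right) = 5 \left(4 + \left(1 - 3\right)\right) \left(6 + 39\right) = 5 \left(4 - 2\right) 45 = 5 \cdot 2 \cdot 45 = 10 \cdot 45 = 450$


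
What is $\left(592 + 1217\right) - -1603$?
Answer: $3412$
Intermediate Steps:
$\left(592 + 1217\right) - -1603 = 1809 + 1603 = 3412$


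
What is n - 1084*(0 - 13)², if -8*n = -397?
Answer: -1465171/8 ≈ -1.8315e+5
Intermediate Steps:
n = 397/8 (n = -⅛*(-397) = 397/8 ≈ 49.625)
n - 1084*(0 - 13)² = 397/8 - 1084*(0 - 13)² = 397/8 - 1084*(-13)² = 397/8 - 1084*169 = 397/8 - 183196 = -1465171/8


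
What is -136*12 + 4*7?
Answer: -1604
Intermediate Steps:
-136*12 + 4*7 = -1632 + 28 = -1604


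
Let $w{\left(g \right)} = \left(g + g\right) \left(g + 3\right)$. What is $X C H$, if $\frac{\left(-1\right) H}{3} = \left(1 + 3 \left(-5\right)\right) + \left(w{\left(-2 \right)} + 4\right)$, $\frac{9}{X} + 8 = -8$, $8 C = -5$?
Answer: $\frac{945}{64} \approx 14.766$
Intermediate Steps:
$C = - \frac{5}{8}$ ($C = \frac{1}{8} \left(-5\right) = - \frac{5}{8} \approx -0.625$)
$X = - \frac{9}{16}$ ($X = \frac{9}{-8 - 8} = \frac{9}{-16} = 9 \left(- \frac{1}{16}\right) = - \frac{9}{16} \approx -0.5625$)
$w{\left(g \right)} = 2 g \left(3 + g\right)$
$H = 42$ ($H = - 3 \left(\left(1 + 3 \left(-5\right)\right) + \left(2 \left(-2\right) \left(3 - 2\right) + 4\right)\right) = - 3 \left(\left(1 - 15\right) + \left(2 \left(-2\right) 1 + 4\right)\right) = - 3 \left(-14 + \left(-4 + 4\right)\right) = - 3 \left(-14 + 0\right) = \left(-3\right) \left(-14\right) = 42$)
$X C H = \left(- \frac{9}{16}\right) \left(- \frac{5}{8}\right) 42 = \frac{45}{128} \cdot 42 = \frac{945}{64}$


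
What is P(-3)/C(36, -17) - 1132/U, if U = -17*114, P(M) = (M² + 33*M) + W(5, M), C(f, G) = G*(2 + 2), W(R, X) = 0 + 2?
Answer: 1820/969 ≈ 1.8782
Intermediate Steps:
W(R, X) = 2
C(f, G) = 4*G (C(f, G) = G*4 = 4*G)
P(M) = 2 + M² + 33*M (P(M) = (M² + 33*M) + 2 = 2 + M² + 33*M)
U = -1938
P(-3)/C(36, -17) - 1132/U = (2 + (-3)² + 33*(-3))/((4*(-17))) - 1132/(-1938) = (2 + 9 - 99)/(-68) - 1132*(-1/1938) = -88*(-1/68) + 566/969 = 22/17 + 566/969 = 1820/969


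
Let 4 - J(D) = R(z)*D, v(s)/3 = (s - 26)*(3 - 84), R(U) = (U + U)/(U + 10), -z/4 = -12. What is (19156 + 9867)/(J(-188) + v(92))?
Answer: -841667/455962 ≈ -1.8459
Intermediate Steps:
z = 48 (z = -4*(-12) = 48)
R(U) = 2*U/(10 + U) (R(U) = (2*U)/(10 + U) = 2*U/(10 + U))
v(s) = 6318 - 243*s (v(s) = 3*((s - 26)*(3 - 84)) = 3*((-26 + s)*(-81)) = 3*(2106 - 81*s) = 6318 - 243*s)
J(D) = 4 - 48*D/29 (J(D) = 4 - 2*48/(10 + 48)*D = 4 - 2*48/58*D = 4 - 2*48*(1/58)*D = 4 - 48*D/29)
(19156 + 9867)/(J(-188) + v(92)) = (19156 + 9867)/((4 - 48/29*(-188)) + (6318 - 243*92)) = 29023/((4 + 9024/29) + (6318 - 22356)) = 29023/(9140/29 - 16038) = 29023/(-455962/29) = 29023*(-29/455962) = -841667/455962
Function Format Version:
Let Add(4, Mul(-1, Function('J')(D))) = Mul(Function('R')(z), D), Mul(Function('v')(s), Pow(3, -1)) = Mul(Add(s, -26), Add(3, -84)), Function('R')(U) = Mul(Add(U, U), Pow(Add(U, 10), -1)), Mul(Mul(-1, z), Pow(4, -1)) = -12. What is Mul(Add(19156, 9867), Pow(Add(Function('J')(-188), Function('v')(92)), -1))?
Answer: Rational(-841667, 455962) ≈ -1.8459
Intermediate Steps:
z = 48 (z = Mul(-4, -12) = 48)
Function('R')(U) = Mul(2, U, Pow(Add(10, U), -1)) (Function('R')(U) = Mul(Mul(2, U), Pow(Add(10, U), -1)) = Mul(2, U, Pow(Add(10, U), -1)))
Function('v')(s) = Add(6318, Mul(-243, s)) (Function('v')(s) = Mul(3, Mul(Add(s, -26), Add(3, -84))) = Mul(3, Mul(Add(-26, s), -81)) = Mul(3, Add(2106, Mul(-81, s))) = Add(6318, Mul(-243, s)))
Function('J')(D) = Add(4, Mul(Rational(-48, 29), D)) (Function('J')(D) = Add(4, Mul(-1, Mul(Mul(2, 48, Pow(Add(10, 48), -1)), D))) = Add(4, Mul(-1, Mul(Mul(2, 48, Pow(58, -1)), D))) = Add(4, Mul(-1, Mul(Mul(2, 48, Rational(1, 58)), D))) = Add(4, Mul(-1, Mul(Rational(48, 29), D))) = Add(4, Mul(Rational(-48, 29), D)))
Mul(Add(19156, 9867), Pow(Add(Function('J')(-188), Function('v')(92)), -1)) = Mul(Add(19156, 9867), Pow(Add(Add(4, Mul(Rational(-48, 29), -188)), Add(6318, Mul(-243, 92))), -1)) = Mul(29023, Pow(Add(Add(4, Rational(9024, 29)), Add(6318, -22356)), -1)) = Mul(29023, Pow(Add(Rational(9140, 29), -16038), -1)) = Mul(29023, Pow(Rational(-455962, 29), -1)) = Mul(29023, Rational(-29, 455962)) = Rational(-841667, 455962)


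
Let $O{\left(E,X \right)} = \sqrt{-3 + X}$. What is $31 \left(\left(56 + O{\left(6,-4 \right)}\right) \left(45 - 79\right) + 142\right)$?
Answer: $-54622 - 1054 i \sqrt{7} \approx -54622.0 - 2788.6 i$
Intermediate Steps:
$31 \left(\left(56 + O{\left(6,-4 \right)}\right) \left(45 - 79\right) + 142\right) = 31 \left(\left(56 + \sqrt{-3 - 4}\right) \left(45 - 79\right) + 142\right) = 31 \left(\left(56 + \sqrt{-7}\right) \left(-34\right) + 142\right) = 31 \left(\left(56 + i \sqrt{7}\right) \left(-34\right) + 142\right) = 31 \left(\left(-1904 - 34 i \sqrt{7}\right) + 142\right) = 31 \left(-1762 - 34 i \sqrt{7}\right) = -54622 - 1054 i \sqrt{7}$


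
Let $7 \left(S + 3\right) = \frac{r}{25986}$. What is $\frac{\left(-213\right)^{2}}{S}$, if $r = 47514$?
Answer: $- \frac{1375451973}{83032} \approx -16565.0$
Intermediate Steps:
$S = - \frac{83032}{30317}$ ($S = -3 + \frac{47514 \cdot \frac{1}{25986}}{7} = -3 + \frac{1}{7} \cdot \frac{7919}{4331} = -3 + \frac{7919}{30317} = - \frac{83032}{30317} \approx -2.7388$)
$\frac{\left(-213\right)^{2}}{S} = \frac{\left(-213\right)^{2}}{- \frac{83032}{30317}} = 45369 \left(- \frac{30317}{83032}\right) = - \frac{1375451973}{83032}$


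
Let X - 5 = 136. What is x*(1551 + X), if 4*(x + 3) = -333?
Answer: -145935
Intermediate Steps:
X = 141 (X = 5 + 136 = 141)
x = -345/4 (x = -3 + (¼)*(-333) = -3 - 333/4 = -345/4 ≈ -86.250)
x*(1551 + X) = -345*(1551 + 141)/4 = -345/4*1692 = -145935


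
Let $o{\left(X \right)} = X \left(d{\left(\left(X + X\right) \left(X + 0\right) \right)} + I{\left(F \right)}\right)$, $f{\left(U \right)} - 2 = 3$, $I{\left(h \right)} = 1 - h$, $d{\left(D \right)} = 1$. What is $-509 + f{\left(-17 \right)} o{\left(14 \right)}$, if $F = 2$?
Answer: $-509$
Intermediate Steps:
$f{\left(U \right)} = 5$ ($f{\left(U \right)} = 2 + 3 = 5$)
$o{\left(X \right)} = 0$ ($o{\left(X \right)} = X \left(1 + \left(1 - 2\right)\right) = X \left(1 - 1\right) = X 0 = 0$)
$-509 + f{\left(-17 \right)} o{\left(14 \right)} = -509 + 5 \cdot 0 = -509 + 0 = -509$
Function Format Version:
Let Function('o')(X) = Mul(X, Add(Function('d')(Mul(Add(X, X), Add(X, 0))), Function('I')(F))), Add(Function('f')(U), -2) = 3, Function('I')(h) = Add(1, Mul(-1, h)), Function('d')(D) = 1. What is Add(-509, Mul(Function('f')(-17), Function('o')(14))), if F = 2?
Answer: -509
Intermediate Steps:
Function('f')(U) = 5 (Function('f')(U) = Add(2, 3) = 5)
Function('o')(X) = 0 (Function('o')(X) = Mul(X, Add(1, Add(1, Mul(-1, 2)))) = Mul(X, Add(1, Add(1, -2))) = Mul(X, Add(1, -1)) = Mul(X, 0) = 0)
Add(-509, Mul(Function('f')(-17), Function('o')(14))) = Add(-509, Mul(5, 0)) = Add(-509, 0) = -509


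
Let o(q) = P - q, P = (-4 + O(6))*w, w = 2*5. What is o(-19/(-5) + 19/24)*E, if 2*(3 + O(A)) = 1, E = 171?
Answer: -476007/40 ≈ -11900.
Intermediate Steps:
O(A) = -5/2 (O(A) = -3 + (½)*1 = -3 + ½ = -5/2)
w = 10
P = -65 (P = (-4 - 5/2)*10 = -13/2*10 = -65)
o(q) = -65 - q
o(-19/(-5) + 19/24)*E = (-65 - (-19/(-5) + 19/24))*171 = (-65 - (-19*(-⅕) + 19*(1/24)))*171 = (-65 - (19/5 + 19/24))*171 = (-65 - 1*551/120)*171 = (-65 - 551/120)*171 = -8351/120*171 = -476007/40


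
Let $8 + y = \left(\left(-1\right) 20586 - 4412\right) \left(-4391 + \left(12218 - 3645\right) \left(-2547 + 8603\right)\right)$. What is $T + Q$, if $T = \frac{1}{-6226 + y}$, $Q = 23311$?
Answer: $\frac{30251584594114239}{1297738603840} \approx 23311.0$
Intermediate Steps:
$y = -1297738597614$ ($y = -8 + \left(\left(-1\right) 20586 - 4412\right) \left(-4391 + \left(12218 - 3645\right) \left(-2547 + 8603\right)\right) = -8 + \left(-20586 - 4412\right) \left(-4391 + 8573 \cdot 6056\right) = -8 - 24998 \left(-4391 + 51918088\right) = -8 - 1297738597606 = -1297738597614$)
$T = - \frac{1}{1297738603840}$ ($T = \frac{1}{-6226 - 1297738597614} = \frac{1}{-1297738603840} = - \frac{1}{1297738603840} \approx -7.7057 \cdot 10^{-13}$)
$T + Q = - \frac{1}{1297738603840} + 23311 = \frac{30251584594114239}{1297738603840}$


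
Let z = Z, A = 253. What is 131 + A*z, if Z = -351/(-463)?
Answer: 149456/463 ≈ 322.80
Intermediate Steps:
Z = 351/463 (Z = -351*(-1/463) = 351/463 ≈ 0.75810)
z = 351/463 ≈ 0.75810
131 + A*z = 131 + 253*(351/463) = 131 + 88803/463 = 149456/463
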